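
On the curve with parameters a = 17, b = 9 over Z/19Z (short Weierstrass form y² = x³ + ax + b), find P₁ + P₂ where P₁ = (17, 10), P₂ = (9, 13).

(17, 10) + (9, 13). λ = (13 - 10)/(9 - 17) ≡ 3/11 mod 19. 11⁻¹ ≡ 7 (mod 19), so λ ≡ 2.
  x = λ² - 17 - 9 = 4 - 26 ≡ 16; y = λ·(17 - 16) - 10 ≡ 11. → (16, 11)

(16, 11)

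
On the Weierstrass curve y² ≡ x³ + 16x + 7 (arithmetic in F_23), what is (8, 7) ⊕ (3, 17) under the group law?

(8, 7) + (3, 17). λ = (17 - 7)/(3 - 8) ≡ 10/18 mod 23. 18⁻¹ ≡ 9 (mod 23), so λ ≡ 21.
  x = λ² - 8 - 3 = 441 - 11 ≡ 16; y = λ·(8 - 16) - 7 ≡ 9. → (16, 9)

(16, 9)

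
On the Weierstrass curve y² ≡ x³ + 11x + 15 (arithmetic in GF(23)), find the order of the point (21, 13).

2P: tangent at (21, 13): λ = (3·21² + 11)/(2·13) ≡ 0/3. 3⁻¹ ≡ 8 (mod 23), so λ ≡ 0·8 ≡ 0.
  x = λ² - 21 - 21 = 0 - 42 ≡ 4; y = λ·(21 - 4) - 13 ≡ 10. → (4, 10)
3P: (4, 10) + (21, 13). λ = (13 - 10)/(21 - 4) ≡ 3/17 mod 23. 17⁻¹ ≡ 19 (mod 23), so λ ≡ 11.
  x = λ² - 4 - 21 = 121 - 25 ≡ 4; y = λ·(4 - 4) - 10 ≡ 13. → (4, 13)
4P: (4, 13) + (21, 13). λ = (13 - 13)/(21 - 4) ≡ 0/17 mod 23. 17⁻¹ ≡ 19 (mod 23), so λ ≡ 0.
  x = λ² - 4 - 21 = 0 - 25 ≡ 21; y = λ·(4 - 21) - 13 ≡ 10. → (21, 10)
5P: (21, 10) + (21, 13): same x and y₁ ≡ -y₂, so the sum is 𝒪.
5P = 𝒪, so the order is 5.

5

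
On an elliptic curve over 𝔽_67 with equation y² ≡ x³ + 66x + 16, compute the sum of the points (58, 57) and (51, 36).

(34, 15)

(58, 57) + (51, 36). λ = (36 - 57)/(51 - 58) ≡ 46/60 mod 67. 60⁻¹ ≡ 19 (mod 67) since 60·19 = 1140 ≡ 1, so λ ≡ 3.
  x = λ² - 58 - 51 = 9 - 109 ≡ 34; y = λ·(58 - 34) - 57 ≡ 15. → (34, 15)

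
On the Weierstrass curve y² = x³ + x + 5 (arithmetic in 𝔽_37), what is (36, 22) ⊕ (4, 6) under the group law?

(36, 22) + (4, 6). λ = (6 - 22)/(4 - 36) ≡ 21/5 mod 37. 5⁻¹ ≡ 15 (mod 37), so λ ≡ 19.
  x = λ² - 36 - 4 = 361 - 40 ≡ 25; y = λ·(36 - 25) - 22 ≡ 2. → (25, 2)

(25, 2)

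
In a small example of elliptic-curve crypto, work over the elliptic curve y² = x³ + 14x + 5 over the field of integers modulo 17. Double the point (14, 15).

tangent at (14, 15): λ = (3·14² + 14)/(2·15) ≡ 7/13. 13⁻¹ ≡ 4 (mod 17) since 13·4 = 52 ≡ 1, so λ ≡ 7·4 ≡ 11.
  x = λ² - 14 - 14 = 121 - 28 ≡ 8; y = λ·(14 - 8) - 15 ≡ 0. → (8, 0)

(8, 0)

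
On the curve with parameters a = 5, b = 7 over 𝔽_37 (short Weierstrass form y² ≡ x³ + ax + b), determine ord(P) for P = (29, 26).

2P: tangent at (29, 26): λ = (3·29² + 5)/(2·26) ≡ 12/15. 15⁻¹ ≡ 5 (mod 37) since 15·5 = 75 ≡ 1, so λ ≡ 12·5 ≡ 23.
  x = λ² - 29 - 29 = 529 - 58 ≡ 27; y = λ·(29 - 27) - 26 ≡ 20. → (27, 20)
3P: (27, 20) + (29, 26). λ = (26 - 20)/(29 - 27) ≡ 6/2 mod 37. 2⁻¹ ≡ 19 (mod 37), so λ ≡ 3.
  x = λ² - 27 - 29 = 9 - 56 ≡ 27; y = λ·(27 - 27) - 20 ≡ 17. → (27, 17)
4P: (27, 17) + (29, 26). λ = (26 - 17)/(29 - 27) ≡ 9/2 mod 37. 2⁻¹ ≡ 19 (mod 37), so λ ≡ 23.
  x = λ² - 27 - 29 = 529 - 56 ≡ 29; y = λ·(27 - 29) - 17 ≡ 11. → (29, 11)
5P: (29, 11) + (29, 26): same x and y₁ ≡ -y₂, so the sum is O.
5P = O, so the order is 5.

5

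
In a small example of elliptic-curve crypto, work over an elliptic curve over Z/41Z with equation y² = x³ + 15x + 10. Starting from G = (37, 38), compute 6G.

Repeated addition: build up to 6G.
2G: tangent at (37, 38): λ = (3·37² + 15)/(2·38) ≡ 22/35. 35⁻¹ ≡ 34 (mod 41), so λ ≡ 22·34 ≡ 10.
  x = λ² - 37 - 37 = 100 - 74 ≡ 26; y = λ·(37 - 26) - 38 ≡ 31. → (26, 31)
3G: (26, 31) + (37, 38). λ = (38 - 31)/(37 - 26) ≡ 7/11 mod 41. 11⁻¹ ≡ 15 (mod 41) since 11·15 = 165 ≡ 1, so λ ≡ 23.
  x = λ² - 26 - 37 = 529 - 63 ≡ 15; y = λ·(26 - 15) - 31 ≡ 17. → (15, 17)
4G: (15, 17) + (37, 38). λ = (38 - 17)/(37 - 15) ≡ 21/22 mod 41. 22⁻¹ ≡ 28 (mod 41) since 22·28 = 616 ≡ 1, so λ ≡ 14.
  x = λ² - 15 - 37 = 196 - 52 ≡ 21; y = λ·(15 - 21) - 17 ≡ 22. → (21, 22)
5G: (21, 22) + (37, 38). λ = (38 - 22)/(37 - 21) ≡ 16/16 mod 41. 16⁻¹ ≡ 18 (mod 41), so λ ≡ 1.
  x = λ² - 21 - 37 = 1 - 58 ≡ 25; y = λ·(21 - 25) - 22 ≡ 15. → (25, 15)
6G: (25, 15) + (37, 38). λ = (38 - 15)/(37 - 25) ≡ 23/12 mod 41. 12⁻¹ ≡ 24 (mod 41), so λ ≡ 19.
  x = λ² - 25 - 37 = 361 - 62 ≡ 12; y = λ·(25 - 12) - 15 ≡ 27. → (12, 27)

(12, 27)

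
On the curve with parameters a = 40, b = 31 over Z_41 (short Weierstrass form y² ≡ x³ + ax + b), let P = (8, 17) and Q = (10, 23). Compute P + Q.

(32, 34)

(8, 17) + (10, 23). λ = (23 - 17)/(10 - 8) ≡ 6/2 mod 41. 2⁻¹ ≡ 21 (mod 41) since 2·21 = 42 ≡ 1, so λ ≡ 3.
  x = λ² - 8 - 10 = 9 - 18 ≡ 32; y = λ·(8 - 32) - 17 ≡ 34. → (32, 34)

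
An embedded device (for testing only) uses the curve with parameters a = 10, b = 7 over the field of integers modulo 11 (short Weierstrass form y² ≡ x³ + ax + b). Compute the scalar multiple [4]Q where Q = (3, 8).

(3, 8)

Repeated addition: build up to 4Q.
2Q: tangent at (3, 8): λ = (3·3² + 10)/(2·8) ≡ 4/5. 5⁻¹ ≡ 9 (mod 11), so λ ≡ 4·9 ≡ 3.
  x = λ² - 3 - 3 = 9 - 6 ≡ 3; y = λ·(3 - 3) - 8 ≡ 3. → (3, 3)
3Q: (3, 3) + (3, 8): same x and y₁ ≡ -y₂, so the sum is O.
4Q: O + (3, 8) = (3, 8) (identity).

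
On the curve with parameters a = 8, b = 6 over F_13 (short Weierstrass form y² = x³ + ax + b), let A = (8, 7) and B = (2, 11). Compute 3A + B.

First 3A:
Repeated addition: build up to 3A.
2A: tangent at (8, 7): λ = (3·8² + 8)/(2·7) ≡ 5/1. 1⁻¹ ≡ 1 (mod 13) since 1·1 = 1 ≡ 1, so λ ≡ 5·1 ≡ 5.
  x = λ² - 8 - 8 = 25 - 16 ≡ 9; y = λ·(8 - 9) - 7 ≡ 1. → (9, 1)
3A: (9, 1) + (8, 7). λ = (7 - 1)/(8 - 9) ≡ 6/12 mod 13. 12⁻¹ ≡ 12 (mod 13) since 12·12 = 144 ≡ 1, so λ ≡ 7.
  x = λ² - 9 - 8 = 49 - 17 ≡ 6; y = λ·(9 - 6) - 1 ≡ 7. → (6, 7)
3A = (6, 7).
Finally 3A + B:
(6, 7) + (2, 11). λ = (11 - 7)/(2 - 6) ≡ 4/9 mod 13. 9⁻¹ ≡ 3 (mod 13), so λ ≡ 12.
  x = λ² - 6 - 2 = 144 - 8 ≡ 6; y = λ·(6 - 6) - 7 ≡ 6. → (6, 6)

(6, 6)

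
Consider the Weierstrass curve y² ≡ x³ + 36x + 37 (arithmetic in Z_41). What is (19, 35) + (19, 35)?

(4, 32)

tangent at (19, 35): λ = (3·19² + 36)/(2·35) ≡ 12/29. 29⁻¹ ≡ 17 (mod 41), so λ ≡ 12·17 ≡ 40.
  x = λ² - 19 - 19 = 1600 - 38 ≡ 4; y = λ·(19 - 4) - 35 ≡ 32. → (4, 32)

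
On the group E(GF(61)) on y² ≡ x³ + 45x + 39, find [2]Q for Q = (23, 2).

(10, 56)

tangent at (23, 2): λ = (3·23² + 45)/(2·2) ≡ 46/4. 4⁻¹ ≡ 46 (mod 61), so λ ≡ 46·46 ≡ 42.
  x = λ² - 23 - 23 = 1764 - 46 ≡ 10; y = λ·(23 - 10) - 2 ≡ 56. → (10, 56)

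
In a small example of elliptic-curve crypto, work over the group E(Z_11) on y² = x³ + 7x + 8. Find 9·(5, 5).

(1, 4)

Write Q = (5, 5).
Repeated addition: build up to 9Q.
2Q: tangent at (5, 5): λ = (3·5² + 7)/(2·5) ≡ 5/10. 10⁻¹ ≡ 10 (mod 11), so λ ≡ 5·10 ≡ 6.
  x = λ² - 5 - 5 = 36 - 10 ≡ 4; y = λ·(5 - 4) - 5 ≡ 1. → (4, 1)
3Q: (4, 1) + (5, 5). λ = (5 - 1)/(5 - 4) ≡ 4/1 mod 11. 1⁻¹ ≡ 1 (mod 11) since 1·1 = 1 ≡ 1, so λ ≡ 4.
  x = λ² - 4 - 5 = 16 - 9 ≡ 7; y = λ·(4 - 7) - 1 ≡ 9. → (7, 9)
4Q: (7, 9) + (5, 5). λ = (5 - 9)/(5 - 7) ≡ 7/9 mod 11. 9⁻¹ ≡ 5 (mod 11) since 9·5 = 45 ≡ 1, so λ ≡ 2.
  x = λ² - 7 - 5 = 4 - 12 ≡ 3; y = λ·(7 - 3) - 9 ≡ 10. → (3, 10)
5Q: (3, 10) + (5, 5). λ = (5 - 10)/(5 - 3) ≡ 6/2 mod 11. 2⁻¹ ≡ 6 (mod 11), so λ ≡ 3.
  x = λ² - 3 - 5 = 9 - 8 ≡ 1; y = λ·(3 - 1) - 10 ≡ 7. → (1, 7)
6Q: (1, 7) + (5, 5). λ = (5 - 7)/(5 - 1) ≡ 9/4 mod 11. 4⁻¹ ≡ 3 (mod 11) since 4·3 = 12 ≡ 1, so λ ≡ 5.
  x = λ² - 1 - 5 = 25 - 6 ≡ 8; y = λ·(1 - 8) - 7 ≡ 2. → (8, 2)
7Q: (8, 2) + (5, 5). λ = (5 - 2)/(5 - 8) ≡ 3/8 mod 11. 8⁻¹ ≡ 7 (mod 11) since 8·7 = 56 ≡ 1, so λ ≡ 10.
  x = λ² - 8 - 5 = 100 - 13 ≡ 10; y = λ·(8 - 10) - 2 ≡ 0. → (10, 0)
8Q: (10, 0) + (5, 5). λ = (5 - 0)/(5 - 10) ≡ 5/6 mod 11. 6⁻¹ ≡ 2 (mod 11), so λ ≡ 10.
  x = λ² - 10 - 5 = 100 - 15 ≡ 8; y = λ·(10 - 8) - 0 ≡ 9. → (8, 9)
9Q: (8, 9) + (5, 5). λ = (5 - 9)/(5 - 8) ≡ 7/8 mod 11. 8⁻¹ ≡ 7 (mod 11) since 8·7 = 56 ≡ 1, so λ ≡ 5.
  x = λ² - 8 - 5 = 25 - 13 ≡ 1; y = λ·(8 - 1) - 9 ≡ 4. → (1, 4)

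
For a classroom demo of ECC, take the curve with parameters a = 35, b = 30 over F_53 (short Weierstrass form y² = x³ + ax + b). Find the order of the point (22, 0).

2

2P: (22, 0) + (22, 0): same x and y₁ ≡ -y₂, so the sum is O.
2P = O, so the order is 2.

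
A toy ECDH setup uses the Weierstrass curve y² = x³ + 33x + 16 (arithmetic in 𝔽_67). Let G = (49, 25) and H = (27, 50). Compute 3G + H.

First 3G:
Repeated addition: build up to 3G.
2G: tangent at (49, 25): λ = (3·49² + 33)/(2·25) ≡ 0/50. 50⁻¹ ≡ 63 (mod 67), so λ ≡ 0·63 ≡ 0.
  x = λ² - 49 - 49 = 0 - 98 ≡ 36; y = λ·(49 - 36) - 25 ≡ 42. → (36, 42)
3G: (36, 42) + (49, 25). λ = (25 - 42)/(49 - 36) ≡ 50/13 mod 67. 13⁻¹ ≡ 31 (mod 67), so λ ≡ 9.
  x = λ² - 36 - 49 = 81 - 85 ≡ 63; y = λ·(36 - 63) - 42 ≡ 50. → (63, 50)
3G = (63, 50).
Finally 3G + H:
(63, 50) + (27, 50). λ = (50 - 50)/(27 - 63) ≡ 0/31 mod 67. 31⁻¹ ≡ 13 (mod 67), so λ ≡ 0.
  x = λ² - 63 - 27 = 0 - 90 ≡ 44; y = λ·(63 - 44) - 50 ≡ 17. → (44, 17)

(44, 17)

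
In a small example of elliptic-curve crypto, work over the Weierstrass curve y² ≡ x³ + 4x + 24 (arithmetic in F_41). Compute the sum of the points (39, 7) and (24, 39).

(39, 7) + (24, 39). λ = (39 - 7)/(24 - 39) ≡ 32/26 mod 41. 26⁻¹ ≡ 30 (mod 41), so λ ≡ 17.
  x = λ² - 39 - 24 = 289 - 63 ≡ 21; y = λ·(39 - 21) - 7 ≡ 12. → (21, 12)

(21, 12)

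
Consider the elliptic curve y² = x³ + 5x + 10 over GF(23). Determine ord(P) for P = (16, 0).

2P: (16, 0) + (16, 0): same x and y₁ ≡ -y₂, so the sum is ∞.
2P = ∞, so the order is 2.

2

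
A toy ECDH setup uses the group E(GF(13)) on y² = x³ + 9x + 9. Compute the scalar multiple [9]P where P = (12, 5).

(5, 6)

Repeated addition: build up to 9P.
2P: tangent at (12, 5): λ = (3·12² + 9)/(2·5) ≡ 12/10. 10⁻¹ ≡ 4 (mod 13) since 10·4 = 40 ≡ 1, so λ ≡ 12·4 ≡ 9.
  x = λ² - 12 - 12 = 81 - 24 ≡ 5; y = λ·(12 - 5) - 5 ≡ 6. → (5, 6)
3P: (5, 6) + (12, 5). λ = (5 - 6)/(12 - 5) ≡ 12/7 mod 13. 7⁻¹ ≡ 2 (mod 13), so λ ≡ 11.
  x = λ² - 5 - 12 = 121 - 17 ≡ 0; y = λ·(5 - 0) - 6 ≡ 10. → (0, 10)
4P: (0, 10) + (12, 5). λ = (5 - 10)/(12 - 0) ≡ 8/12 mod 13. 12⁻¹ ≡ 12 (mod 13) since 12·12 = 144 ≡ 1, so λ ≡ 5.
  x = λ² - 0 - 12 = 25 - 12 ≡ 0; y = λ·(0 - 0) - 10 ≡ 3. → (0, 3)
5P: (0, 3) + (12, 5). λ = (5 - 3)/(12 - 0) ≡ 2/12 mod 13. 12⁻¹ ≡ 12 (mod 13) since 12·12 = 144 ≡ 1, so λ ≡ 11.
  x = λ² - 0 - 12 = 121 - 12 ≡ 5; y = λ·(0 - 5) - 3 ≡ 7. → (5, 7)
6P: (5, 7) + (12, 5). λ = (5 - 7)/(12 - 5) ≡ 11/7 mod 13. 7⁻¹ ≡ 2 (mod 13), so λ ≡ 9.
  x = λ² - 5 - 12 = 81 - 17 ≡ 12; y = λ·(5 - 12) - 7 ≡ 8. → (12, 8)
7P: (12, 8) + (12, 5): same x and y₁ ≡ -y₂, so the sum is ∞.
8P: ∞ + (12, 5) = (12, 5) (identity).
9P: tangent at (12, 5): λ = (3·12² + 9)/(2·5) ≡ 12/10. 10⁻¹ ≡ 4 (mod 13) since 10·4 = 40 ≡ 1, so λ ≡ 12·4 ≡ 9.
  x = λ² - 12 - 12 = 81 - 24 ≡ 5; y = λ·(12 - 5) - 5 ≡ 6. → (5, 6)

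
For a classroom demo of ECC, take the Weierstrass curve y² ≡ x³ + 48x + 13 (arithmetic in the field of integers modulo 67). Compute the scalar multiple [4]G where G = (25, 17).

Double-and-add on 4 = (100)₂. Start with G = (25, 17) for the leading 1-bit.
double: tangent at (25, 17): λ = (3·25² + 48)/(2·17) ≡ 47/34. 34⁻¹ ≡ 2 (mod 67) since 34·2 = 68 ≡ 1, so λ ≡ 47·2 ≡ 27.
  x = λ² - 25 - 25 = 729 - 50 ≡ 9; y = λ·(25 - 9) - 17 ≡ 13. → (9, 13)
double: tangent at (9, 13): λ = (3·9² + 48)/(2·13) ≡ 23/26. 26⁻¹ ≡ 49 (mod 67), so λ ≡ 23·49 ≡ 55.
  x = λ² - 9 - 9 = 3025 - 18 ≡ 59; y = λ·(9 - 59) - 13 ≡ 51. → (59, 51)

(59, 51)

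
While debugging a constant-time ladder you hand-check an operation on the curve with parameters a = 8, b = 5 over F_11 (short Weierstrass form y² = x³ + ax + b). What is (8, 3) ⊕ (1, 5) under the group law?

(5, 4)

(8, 3) + (1, 5). λ = (5 - 3)/(1 - 8) ≡ 2/4 mod 11. 4⁻¹ ≡ 3 (mod 11) since 4·3 = 12 ≡ 1, so λ ≡ 6.
  x = λ² - 8 - 1 = 36 - 9 ≡ 5; y = λ·(8 - 5) - 3 ≡ 4. → (5, 4)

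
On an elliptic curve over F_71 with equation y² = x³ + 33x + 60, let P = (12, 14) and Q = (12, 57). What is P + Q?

The two points share x = 12 and their y-coordinates satisfy 14 + 57 ≡ 0 (mod 71), so they are inverses. Their sum is O.

O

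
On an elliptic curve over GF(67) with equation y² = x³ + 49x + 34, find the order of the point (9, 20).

2P: tangent at (9, 20): λ = (3·9² + 49)/(2·20) ≡ 24/40. 40⁻¹ ≡ 62 (mod 67) since 40·62 = 2480 ≡ 1, so λ ≡ 24·62 ≡ 14.
  x = λ² - 9 - 9 = 196 - 18 ≡ 44; y = λ·(9 - 44) - 20 ≡ 26. → (44, 26)
3P: (44, 26) + (9, 20). λ = (20 - 26)/(9 - 44) ≡ 61/32 mod 67. 32⁻¹ ≡ 44 (mod 67) since 32·44 = 1408 ≡ 1, so λ ≡ 4.
  x = λ² - 44 - 9 = 16 - 53 ≡ 30; y = λ·(44 - 30) - 26 ≡ 30. → (30, 30)
4P: (30, 30) + (9, 20). λ = (20 - 30)/(9 - 30) ≡ 57/46 mod 67. 46⁻¹ ≡ 51 (mod 67) since 46·51 = 2346 ≡ 1, so λ ≡ 26.
  x = λ² - 30 - 9 = 676 - 39 ≡ 34; y = λ·(30 - 34) - 30 ≡ 0. → (34, 0)
5P: (34, 0) + (9, 20). λ = (20 - 0)/(9 - 34) ≡ 20/42 mod 67. 42⁻¹ ≡ 8 (mod 67), so λ ≡ 26.
  x = λ² - 34 - 9 = 676 - 43 ≡ 30; y = λ·(34 - 30) - 0 ≡ 37. → (30, 37)
6P: (30, 37) + (9, 20). λ = (20 - 37)/(9 - 30) ≡ 50/46 mod 67. 46⁻¹ ≡ 51 (mod 67), so λ ≡ 4.
  x = λ² - 30 - 9 = 16 - 39 ≡ 44; y = λ·(30 - 44) - 37 ≡ 41. → (44, 41)
7P: (44, 41) + (9, 20). λ = (20 - 41)/(9 - 44) ≡ 46/32 mod 67. 32⁻¹ ≡ 44 (mod 67), so λ ≡ 14.
  x = λ² - 44 - 9 = 196 - 53 ≡ 9; y = λ·(44 - 9) - 41 ≡ 47. → (9, 47)
8P: (9, 47) + (9, 20): same x and y₁ ≡ -y₂, so the sum is the point at infinity.
8P = the point at infinity, so the order is 8.

8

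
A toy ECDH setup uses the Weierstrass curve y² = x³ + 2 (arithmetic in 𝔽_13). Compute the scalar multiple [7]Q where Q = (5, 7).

(6, 7)

Repeated addition: build up to 7Q.
2Q: tangent at (5, 7): λ = (3·5² + 0)/(2·7) ≡ 10/1. 1⁻¹ ≡ 1 (mod 13), so λ ≡ 10·1 ≡ 10.
  x = λ² - 5 - 5 = 100 - 10 ≡ 12; y = λ·(5 - 12) - 7 ≡ 1. → (12, 1)
3Q: (12, 1) + (5, 7). λ = (7 - 1)/(5 - 12) ≡ 6/6 mod 13. 6⁻¹ ≡ 11 (mod 13) since 6·11 = 66 ≡ 1, so λ ≡ 1.
  x = λ² - 12 - 5 = 1 - 17 ≡ 10; y = λ·(12 - 10) - 1 ≡ 1. → (10, 1)
4Q: (10, 1) + (5, 7). λ = (7 - 1)/(5 - 10) ≡ 6/8 mod 13. 8⁻¹ ≡ 5 (mod 13) since 8·5 = 40 ≡ 1, so λ ≡ 4.
  x = λ² - 10 - 5 = 16 - 15 ≡ 1; y = λ·(10 - 1) - 1 ≡ 9. → (1, 9)
5Q: (1, 9) + (5, 7). λ = (7 - 9)/(5 - 1) ≡ 11/4 mod 13. 4⁻¹ ≡ 10 (mod 13), so λ ≡ 6.
  x = λ² - 1 - 5 = 36 - 6 ≡ 4; y = λ·(1 - 4) - 9 ≡ 12. → (4, 12)
6Q: (4, 12) + (5, 7). λ = (7 - 12)/(5 - 4) ≡ 8/1 mod 13. 1⁻¹ ≡ 1 (mod 13), so λ ≡ 8.
  x = λ² - 4 - 5 = 64 - 9 ≡ 3; y = λ·(4 - 3) - 12 ≡ 9. → (3, 9)
7Q: (3, 9) + (5, 7). λ = (7 - 9)/(5 - 3) ≡ 11/2 mod 13. 2⁻¹ ≡ 7 (mod 13), so λ ≡ 12.
  x = λ² - 3 - 5 = 144 - 8 ≡ 6; y = λ·(3 - 6) - 9 ≡ 7. → (6, 7)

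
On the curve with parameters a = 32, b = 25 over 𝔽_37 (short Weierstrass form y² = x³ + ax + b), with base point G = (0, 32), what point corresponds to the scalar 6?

Double-and-add on 6 = (110)₂. Start with G = (0, 32) for the leading 1-bit.
double: tangent at (0, 32): λ = (3·0² + 32)/(2·32) ≡ 32/27. 27⁻¹ ≡ 11 (mod 37) since 27·11 = 297 ≡ 1, so λ ≡ 32·11 ≡ 19.
  x = λ² - 0 - 0 = 361 - 0 ≡ 28; y = λ·(0 - 28) - 32 ≡ 28. → (28, 28)
add G: (28, 28) + (0, 32). λ = (32 - 28)/(0 - 28) ≡ 4/9 mod 37. 9⁻¹ ≡ 33 (mod 37) since 9·33 = 297 ≡ 1, so λ ≡ 21.
  x = λ² - 28 - 0 = 441 - 28 ≡ 6; y = λ·(28 - 6) - 28 ≡ 27. → (6, 27)
double: tangent at (6, 27): λ = (3·6² + 32)/(2·27) ≡ 29/17. 17⁻¹ ≡ 24 (mod 37) since 17·24 = 408 ≡ 1, so λ ≡ 29·24 ≡ 30.
  x = λ² - 6 - 6 = 900 - 12 ≡ 0; y = λ·(6 - 0) - 27 ≡ 5. → (0, 5)

(0, 5)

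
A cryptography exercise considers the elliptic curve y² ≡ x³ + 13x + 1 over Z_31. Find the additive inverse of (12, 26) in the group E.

-(12, 26) = (12, -26 mod 31) = (12, 5).

(12, 5)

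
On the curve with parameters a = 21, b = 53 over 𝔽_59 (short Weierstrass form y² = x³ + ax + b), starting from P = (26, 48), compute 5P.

(51, 9)

Double-and-add on 5 = (101)₂. Start with P = (26, 48) for the leading 1-bit.
double: tangent at (26, 48): λ = (3·26² + 21)/(2·48) ≡ 43/37. 37⁻¹ ≡ 8 (mod 59) since 37·8 = 296 ≡ 1, so λ ≡ 43·8 ≡ 49.
  x = λ² - 26 - 26 = 2401 - 52 ≡ 48; y = λ·(26 - 48) - 48 ≡ 54. → (48, 54)
double: tangent at (48, 54): λ = (3·48² + 21)/(2·54) ≡ 30/49. 49⁻¹ ≡ 53 (mod 59), so λ ≡ 30·53 ≡ 56.
  x = λ² - 48 - 48 = 3136 - 96 ≡ 31; y = λ·(48 - 31) - 54 ≡ 13. → (31, 13)
add P: (31, 13) + (26, 48). λ = (48 - 13)/(26 - 31) ≡ 35/54 mod 59. 54⁻¹ ≡ 47 (mod 59), so λ ≡ 52.
  x = λ² - 31 - 26 = 2704 - 57 ≡ 51; y = λ·(31 - 51) - 13 ≡ 9. → (51, 9)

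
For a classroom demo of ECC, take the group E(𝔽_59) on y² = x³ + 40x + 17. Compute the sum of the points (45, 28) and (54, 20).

(45, 28) + (54, 20). λ = (20 - 28)/(54 - 45) ≡ 51/9 mod 59. 9⁻¹ ≡ 46 (mod 59), so λ ≡ 45.
  x = λ² - 45 - 54 = 2025 - 99 ≡ 38; y = λ·(45 - 38) - 28 ≡ 51. → (38, 51)

(38, 51)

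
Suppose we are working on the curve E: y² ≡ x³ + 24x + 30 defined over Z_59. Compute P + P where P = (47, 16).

(39, 39)

tangent at (47, 16): λ = (3·47² + 24)/(2·16) ≡ 43/32. 32⁻¹ ≡ 24 (mod 59), so λ ≡ 43·24 ≡ 29.
  x = λ² - 47 - 47 = 841 - 94 ≡ 39; y = λ·(47 - 39) - 16 ≡ 39. → (39, 39)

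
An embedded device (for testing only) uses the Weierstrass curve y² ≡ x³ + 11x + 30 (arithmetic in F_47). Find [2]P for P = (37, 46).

(7, 36)

tangent at (37, 46): λ = (3·37² + 11)/(2·46) ≡ 29/45. 45⁻¹ ≡ 23 (mod 47), so λ ≡ 29·23 ≡ 9.
  x = λ² - 37 - 37 = 81 - 74 ≡ 7; y = λ·(37 - 7) - 46 ≡ 36. → (7, 36)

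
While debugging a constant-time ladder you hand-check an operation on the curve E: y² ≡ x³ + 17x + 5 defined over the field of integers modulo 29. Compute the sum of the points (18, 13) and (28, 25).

(3, 5)

(18, 13) + (28, 25). λ = (25 - 13)/(28 - 18) ≡ 12/10 mod 29. 10⁻¹ ≡ 3 (mod 29), so λ ≡ 7.
  x = λ² - 18 - 28 = 49 - 46 ≡ 3; y = λ·(18 - 3) - 13 ≡ 5. → (3, 5)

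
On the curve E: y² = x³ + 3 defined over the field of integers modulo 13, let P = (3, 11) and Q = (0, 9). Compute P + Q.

(9, 11)

(3, 11) + (0, 9). λ = (9 - 11)/(0 - 3) ≡ 11/10 mod 13. 10⁻¹ ≡ 4 (mod 13), so λ ≡ 5.
  x = λ² - 3 - 0 = 25 - 3 ≡ 9; y = λ·(3 - 9) - 11 ≡ 11. → (9, 11)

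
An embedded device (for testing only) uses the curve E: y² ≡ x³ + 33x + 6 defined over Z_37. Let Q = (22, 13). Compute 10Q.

Repeated addition: build up to 10Q.
2Q: tangent at (22, 13): λ = (3·22² + 33)/(2·13) ≡ 5/26. 26⁻¹ ≡ 10 (mod 37), so λ ≡ 5·10 ≡ 13.
  x = λ² - 22 - 22 = 169 - 44 ≡ 14; y = λ·(22 - 14) - 13 ≡ 17. → (14, 17)
3Q: (14, 17) + (22, 13). λ = (13 - 17)/(22 - 14) ≡ 33/8 mod 37. 8⁻¹ ≡ 14 (mod 37), so λ ≡ 18.
  x = λ² - 14 - 22 = 324 - 36 ≡ 29; y = λ·(14 - 29) - 17 ≡ 9. → (29, 9)
4Q: (29, 9) + (22, 13). λ = (13 - 9)/(22 - 29) ≡ 4/30 mod 37. 30⁻¹ ≡ 21 (mod 37), so λ ≡ 10.
  x = λ² - 29 - 22 = 100 - 51 ≡ 12; y = λ·(29 - 12) - 9 ≡ 13. → (12, 13)
5Q: (12, 13) + (22, 13). λ = (13 - 13)/(22 - 12) ≡ 0/10 mod 37. 10⁻¹ ≡ 26 (mod 37) since 10·26 = 260 ≡ 1, so λ ≡ 0.
  x = λ² - 12 - 22 = 0 - 34 ≡ 3; y = λ·(12 - 3) - 13 ≡ 24. → (3, 24)
6Q: (3, 24) + (22, 13). λ = (13 - 24)/(22 - 3) ≡ 26/19 mod 37. 19⁻¹ ≡ 2 (mod 37) since 19·2 = 38 ≡ 1, so λ ≡ 15.
  x = λ² - 3 - 22 = 225 - 25 ≡ 15; y = λ·(3 - 15) - 24 ≡ 18. → (15, 18)
7Q: (15, 18) + (22, 13). λ = (13 - 18)/(22 - 15) ≡ 32/7 mod 37. 7⁻¹ ≡ 16 (mod 37), so λ ≡ 31.
  x = λ² - 15 - 22 = 961 - 37 ≡ 36; y = λ·(15 - 36) - 18 ≡ 34. → (36, 34)
8Q: (36, 34) + (22, 13). λ = (13 - 34)/(22 - 36) ≡ 16/23 mod 37. 23⁻¹ ≡ 29 (mod 37), so λ ≡ 20.
  x = λ² - 36 - 22 = 400 - 58 ≡ 9; y = λ·(36 - 9) - 34 ≡ 25. → (9, 25)
9Q: (9, 25) + (22, 13). λ = (13 - 25)/(22 - 9) ≡ 25/13 mod 37. 13⁻¹ ≡ 20 (mod 37) since 13·20 = 260 ≡ 1, so λ ≡ 19.
  x = λ² - 9 - 22 = 361 - 31 ≡ 34; y = λ·(9 - 34) - 25 ≡ 18. → (34, 18)
10Q: (34, 18) + (22, 13). λ = (13 - 18)/(22 - 34) ≡ 32/25 mod 37. 25⁻¹ ≡ 3 (mod 37), so λ ≡ 22.
  x = λ² - 34 - 22 = 484 - 56 ≡ 21; y = λ·(34 - 21) - 18 ≡ 9. → (21, 9)

(21, 9)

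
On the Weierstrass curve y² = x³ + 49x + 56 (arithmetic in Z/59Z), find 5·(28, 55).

Write G = (28, 55).
Double-and-add on 5 = (101)₂. Start with G = (28, 55) for the leading 1-bit.
double: tangent at (28, 55): λ = (3·28² + 49)/(2·55) ≡ 41/51. 51⁻¹ ≡ 22 (mod 59) since 51·22 = 1122 ≡ 1, so λ ≡ 41·22 ≡ 17.
  x = λ² - 28 - 28 = 289 - 56 ≡ 56; y = λ·(28 - 56) - 55 ≡ 0. → (56, 0)
double: (56, 0) + (56, 0): same x and y₁ ≡ -y₂, so the sum is O.
add G: O + (28, 55) = (28, 55) (identity).

(28, 55)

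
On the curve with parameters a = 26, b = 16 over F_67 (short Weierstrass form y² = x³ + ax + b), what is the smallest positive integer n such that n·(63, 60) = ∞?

11

2P: tangent at (63, 60): λ = (3·63² + 26)/(2·60) ≡ 7/53. 53⁻¹ ≡ 43 (mod 67), so λ ≡ 7·43 ≡ 33.
  x = λ² - 63 - 63 = 1089 - 126 ≡ 25; y = λ·(63 - 25) - 60 ≡ 55. → (25, 55)
3P: (25, 55) + (63, 60). λ = (60 - 55)/(63 - 25) ≡ 5/38 mod 67. 38⁻¹ ≡ 30 (mod 67), so λ ≡ 16.
  x = λ² - 25 - 63 = 256 - 88 ≡ 34; y = λ·(25 - 34) - 55 ≡ 2. → (34, 2)
4P: (34, 2) + (63, 60). λ = (60 - 2)/(63 - 34) ≡ 58/29 mod 67. 29⁻¹ ≡ 37 (mod 67) since 29·37 = 1073 ≡ 1, so λ ≡ 2.
  x = λ² - 34 - 63 = 4 - 97 ≡ 41; y = λ·(34 - 41) - 2 ≡ 51. → (41, 51)
5P: (41, 51) + (63, 60). λ = (60 - 51)/(63 - 41) ≡ 9/22 mod 67. 22⁻¹ ≡ 64 (mod 67) since 22·64 = 1408 ≡ 1, so λ ≡ 40.
  x = λ² - 41 - 63 = 1600 - 104 ≡ 22; y = λ·(41 - 22) - 51 ≡ 39. → (22, 39)
6P: (22, 39) + (63, 60). λ = (60 - 39)/(63 - 22) ≡ 21/41 mod 67. 41⁻¹ ≡ 18 (mod 67), so λ ≡ 43.
  x = λ² - 22 - 63 = 1849 - 85 ≡ 22; y = λ·(22 - 22) - 39 ≡ 28. → (22, 28)
7P: (22, 28) + (63, 60). λ = (60 - 28)/(63 - 22) ≡ 32/41 mod 67. 41⁻¹ ≡ 18 (mod 67) since 41·18 = 738 ≡ 1, so λ ≡ 40.
  x = λ² - 22 - 63 = 1600 - 85 ≡ 41; y = λ·(22 - 41) - 28 ≡ 16. → (41, 16)
8P: (41, 16) + (63, 60). λ = (60 - 16)/(63 - 41) ≡ 44/22 mod 67. 22⁻¹ ≡ 64 (mod 67) since 22·64 = 1408 ≡ 1, so λ ≡ 2.
  x = λ² - 41 - 63 = 4 - 104 ≡ 34; y = λ·(41 - 34) - 16 ≡ 65. → (34, 65)
9P: (34, 65) + (63, 60). λ = (60 - 65)/(63 - 34) ≡ 62/29 mod 67. 29⁻¹ ≡ 37 (mod 67), so λ ≡ 16.
  x = λ² - 34 - 63 = 256 - 97 ≡ 25; y = λ·(34 - 25) - 65 ≡ 12. → (25, 12)
10P: (25, 12) + (63, 60). λ = (60 - 12)/(63 - 25) ≡ 48/38 mod 67. 38⁻¹ ≡ 30 (mod 67), so λ ≡ 33.
  x = λ² - 25 - 63 = 1089 - 88 ≡ 63; y = λ·(25 - 63) - 12 ≡ 7. → (63, 7)
11P: (63, 7) + (63, 60): same x and y₁ ≡ -y₂, so the sum is ∞.
11P = ∞, so the order is 11.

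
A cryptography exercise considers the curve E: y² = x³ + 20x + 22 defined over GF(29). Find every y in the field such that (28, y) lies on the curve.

x³ + 20x + 22 = 22534 ≡ 1 (mod 29).
Square roots of 1 mod 29: 1 and 28 (since 1² = 1 ≡ 1).

1, 28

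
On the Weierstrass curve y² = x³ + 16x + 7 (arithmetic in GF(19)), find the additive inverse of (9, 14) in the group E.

-(9, 14) = (9, -14 mod 19) = (9, 5).

(9, 5)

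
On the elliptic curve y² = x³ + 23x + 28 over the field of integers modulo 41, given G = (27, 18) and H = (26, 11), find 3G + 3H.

First 3G:
Repeated addition: build up to 3G.
2G: tangent at (27, 18): λ = (3·27² + 23)/(2·18) ≡ 37/36. 36⁻¹ ≡ 8 (mod 41) since 36·8 = 288 ≡ 1, so λ ≡ 37·8 ≡ 9.
  x = λ² - 27 - 27 = 81 - 54 ≡ 27; y = λ·(27 - 27) - 18 ≡ 23. → (27, 23)
3G: (27, 23) + (27, 18): same x and y₁ ≡ -y₂, so the sum is ∞.
3G = ∞.
Next 3H:
Repeated addition: build up to 3H.
2H: tangent at (26, 11): λ = (3·26² + 23)/(2·11) ≡ 1/22. 22⁻¹ ≡ 28 (mod 41) since 22·28 = 616 ≡ 1, so λ ≡ 1·28 ≡ 28.
  x = λ² - 26 - 26 = 784 - 52 ≡ 35; y = λ·(26 - 35) - 11 ≡ 24. → (35, 24)
3H: (35, 24) + (26, 11). λ = (11 - 24)/(26 - 35) ≡ 28/32 mod 41. 32⁻¹ ≡ 9 (mod 41), so λ ≡ 6.
  x = λ² - 35 - 26 = 36 - 61 ≡ 16; y = λ·(35 - 16) - 24 ≡ 8. → (16, 8)
3H = (16, 8).
Finally 3G + 3H:
∞ + (16, 8) = (16, 8) (identity).

(16, 8)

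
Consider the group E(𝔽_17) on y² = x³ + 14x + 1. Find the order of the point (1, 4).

2P: tangent at (1, 4): λ = (3·1² + 14)/(2·4) ≡ 0/8. 8⁻¹ ≡ 15 (mod 17), so λ ≡ 0·15 ≡ 0.
  x = λ² - 1 - 1 = 0 - 2 ≡ 15; y = λ·(1 - 15) - 4 ≡ 13. → (15, 13)
3P: (15, 13) + (1, 4). λ = (4 - 13)/(1 - 15) ≡ 8/3 mod 17. 3⁻¹ ≡ 6 (mod 17) since 3·6 = 18 ≡ 1, so λ ≡ 14.
  x = λ² - 15 - 1 = 196 - 16 ≡ 10; y = λ·(15 - 10) - 13 ≡ 6. → (10, 6)
4P: (10, 6) + (1, 4). λ = (4 - 6)/(1 - 10) ≡ 15/8 mod 17. 8⁻¹ ≡ 15 (mod 17) since 8·15 = 120 ≡ 1, so λ ≡ 4.
  x = λ² - 10 - 1 = 16 - 11 ≡ 5; y = λ·(10 - 5) - 6 ≡ 14. → (5, 14)
5P: (5, 14) + (1, 4). λ = (4 - 14)/(1 - 5) ≡ 7/13 mod 17. 13⁻¹ ≡ 4 (mod 17), so λ ≡ 11.
  x = λ² - 5 - 1 = 121 - 6 ≡ 13; y = λ·(5 - 13) - 14 ≡ 0. → (13, 0)
6P: (13, 0) + (1, 4). λ = (4 - 0)/(1 - 13) ≡ 4/5 mod 17. 5⁻¹ ≡ 7 (mod 17), so λ ≡ 11.
  x = λ² - 13 - 1 = 121 - 14 ≡ 5; y = λ·(13 - 5) - 0 ≡ 3. → (5, 3)
7P: (5, 3) + (1, 4). λ = (4 - 3)/(1 - 5) ≡ 1/13 mod 17. 13⁻¹ ≡ 4 (mod 17) since 13·4 = 52 ≡ 1, so λ ≡ 4.
  x = λ² - 5 - 1 = 16 - 6 ≡ 10; y = λ·(5 - 10) - 3 ≡ 11. → (10, 11)
8P: (10, 11) + (1, 4). λ = (4 - 11)/(1 - 10) ≡ 10/8 mod 17. 8⁻¹ ≡ 15 (mod 17), so λ ≡ 14.
  x = λ² - 10 - 1 = 196 - 11 ≡ 15; y = λ·(10 - 15) - 11 ≡ 4. → (15, 4)
9P: (15, 4) + (1, 4). λ = (4 - 4)/(1 - 15) ≡ 0/3 mod 17. 3⁻¹ ≡ 6 (mod 17) since 3·6 = 18 ≡ 1, so λ ≡ 0.
  x = λ² - 15 - 1 = 0 - 16 ≡ 1; y = λ·(15 - 1) - 4 ≡ 13. → (1, 13)
10P: (1, 13) + (1, 4): same x and y₁ ≡ -y₂, so the sum is 𝒪.
10P = 𝒪, so the order is 10.

10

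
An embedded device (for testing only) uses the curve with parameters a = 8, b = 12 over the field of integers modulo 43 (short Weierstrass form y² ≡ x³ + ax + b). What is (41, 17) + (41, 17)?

tangent at (41, 17): λ = (3·41² + 8)/(2·17) ≡ 20/34. 34⁻¹ ≡ 19 (mod 43), so λ ≡ 20·19 ≡ 36.
  x = λ² - 41 - 41 = 1296 - 82 ≡ 10; y = λ·(41 - 10) - 17 ≡ 24. → (10, 24)

(10, 24)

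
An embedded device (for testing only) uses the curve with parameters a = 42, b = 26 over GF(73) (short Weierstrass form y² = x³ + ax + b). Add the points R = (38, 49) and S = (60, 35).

(11, 40)

(38, 49) + (60, 35). λ = (35 - 49)/(60 - 38) ≡ 59/22 mod 73. 22⁻¹ ≡ 10 (mod 73), so λ ≡ 6.
  x = λ² - 38 - 60 = 36 - 98 ≡ 11; y = λ·(38 - 11) - 49 ≡ 40. → (11, 40)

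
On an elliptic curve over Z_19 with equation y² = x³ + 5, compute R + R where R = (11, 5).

tangent at (11, 5): λ = (3·11² + 0)/(2·5) ≡ 2/10. 10⁻¹ ≡ 2 (mod 19) since 10·2 = 20 ≡ 1, so λ ≡ 2·2 ≡ 4.
  x = λ² - 11 - 11 = 16 - 22 ≡ 13; y = λ·(11 - 13) - 5 ≡ 6. → (13, 6)

(13, 6)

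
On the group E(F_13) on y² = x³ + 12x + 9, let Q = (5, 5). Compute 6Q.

(5, 5)

Double-and-add on 6 = (110)₂. Start with Q = (5, 5) for the leading 1-bit.
double: tangent at (5, 5): λ = (3·5² + 12)/(2·5) ≡ 9/10. 10⁻¹ ≡ 4 (mod 13), so λ ≡ 9·4 ≡ 10.
  x = λ² - 5 - 5 = 100 - 10 ≡ 12; y = λ·(5 - 12) - 5 ≡ 3. → (12, 3)
add Q: (12, 3) + (5, 5). λ = (5 - 3)/(5 - 12) ≡ 2/6 mod 13. 6⁻¹ ≡ 11 (mod 13), so λ ≡ 9.
  x = λ² - 12 - 5 = 81 - 17 ≡ 12; y = λ·(12 - 12) - 3 ≡ 10. → (12, 10)
double: tangent at (12, 10): λ = (3·12² + 12)/(2·10) ≡ 2/7. 7⁻¹ ≡ 2 (mod 13), so λ ≡ 2·2 ≡ 4.
  x = λ² - 12 - 12 = 16 - 24 ≡ 5; y = λ·(12 - 5) - 10 ≡ 5. → (5, 5)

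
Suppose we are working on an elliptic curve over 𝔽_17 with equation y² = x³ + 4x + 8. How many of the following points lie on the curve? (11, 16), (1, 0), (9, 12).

(11, 16): 16² ≡ 1, rhs ≡ 6 → off.
(1, 0): 0² ≡ 0, rhs ≡ 13 → off.
(9, 12): 12² ≡ 8, rhs ≡ 8 → on.

1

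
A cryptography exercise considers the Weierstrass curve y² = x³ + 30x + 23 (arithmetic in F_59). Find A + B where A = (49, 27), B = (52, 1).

(20, 56)

(49, 27) + (52, 1). λ = (1 - 27)/(52 - 49) ≡ 33/3 mod 59. 3⁻¹ ≡ 20 (mod 59), so λ ≡ 11.
  x = λ² - 49 - 52 = 121 - 101 ≡ 20; y = λ·(49 - 20) - 27 ≡ 56. → (20, 56)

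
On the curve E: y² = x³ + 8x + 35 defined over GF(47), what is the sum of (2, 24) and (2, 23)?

The two points share x = 2 and their y-coordinates satisfy 24 + 23 ≡ 0 (mod 47), so they are inverses. Their sum is the point at infinity.

O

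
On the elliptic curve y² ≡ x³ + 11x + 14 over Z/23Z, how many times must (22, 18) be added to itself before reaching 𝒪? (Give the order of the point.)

9

2P: tangent at (22, 18): λ = (3·22² + 11)/(2·18) ≡ 14/13. 13⁻¹ ≡ 16 (mod 23), so λ ≡ 14·16 ≡ 17.
  x = λ² - 22 - 22 = 289 - 44 ≡ 15; y = λ·(22 - 15) - 18 ≡ 9. → (15, 9)
3P: (15, 9) + (22, 18). λ = (18 - 9)/(22 - 15) ≡ 9/7 mod 23. 7⁻¹ ≡ 10 (mod 23), so λ ≡ 21.
  x = λ² - 15 - 22 = 441 - 37 ≡ 13; y = λ·(15 - 13) - 9 ≡ 10. → (13, 10)
4P: (13, 10) + (22, 18). λ = (18 - 10)/(22 - 13) ≡ 8/9 mod 23. 9⁻¹ ≡ 18 (mod 23), so λ ≡ 6.
  x = λ² - 13 - 22 = 36 - 35 ≡ 1; y = λ·(13 - 1) - 10 ≡ 16. → (1, 16)
5P: (1, 16) + (22, 18). λ = (18 - 16)/(22 - 1) ≡ 2/21 mod 23. 21⁻¹ ≡ 11 (mod 23) since 21·11 = 231 ≡ 1, so λ ≡ 22.
  x = λ² - 1 - 22 = 484 - 23 ≡ 1; y = λ·(1 - 1) - 16 ≡ 7. → (1, 7)
6P: (1, 7) + (22, 18). λ = (18 - 7)/(22 - 1) ≡ 11/21 mod 23. 21⁻¹ ≡ 11 (mod 23) since 21·11 = 231 ≡ 1, so λ ≡ 6.
  x = λ² - 1 - 22 = 36 - 23 ≡ 13; y = λ·(1 - 13) - 7 ≡ 13. → (13, 13)
7P: (13, 13) + (22, 18). λ = (18 - 13)/(22 - 13) ≡ 5/9 mod 23. 9⁻¹ ≡ 18 (mod 23), so λ ≡ 21.
  x = λ² - 13 - 22 = 441 - 35 ≡ 15; y = λ·(13 - 15) - 13 ≡ 14. → (15, 14)
8P: (15, 14) + (22, 18). λ = (18 - 14)/(22 - 15) ≡ 4/7 mod 23. 7⁻¹ ≡ 10 (mod 23) since 7·10 = 70 ≡ 1, so λ ≡ 17.
  x = λ² - 15 - 22 = 289 - 37 ≡ 22; y = λ·(15 - 22) - 14 ≡ 5. → (22, 5)
9P: (22, 5) + (22, 18): same x and y₁ ≡ -y₂, so the sum is 𝒪.
9P = 𝒪, so the order is 9.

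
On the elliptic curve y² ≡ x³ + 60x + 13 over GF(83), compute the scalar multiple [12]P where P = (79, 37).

Double-and-add on 12 = (1100)₂. Start with P = (79, 37) for the leading 1-bit.
double: tangent at (79, 37): λ = (3·79² + 60)/(2·37) ≡ 25/74. 74⁻¹ ≡ 46 (mod 83) since 74·46 = 3404 ≡ 1, so λ ≡ 25·46 ≡ 71.
  x = λ² - 79 - 79 = 5041 - 158 ≡ 69; y = λ·(79 - 69) - 37 ≡ 9. → (69, 9)
add P: (69, 9) + (79, 37). λ = (37 - 9)/(79 - 69) ≡ 28/10 mod 83. 10⁻¹ ≡ 25 (mod 83), so λ ≡ 36.
  x = λ² - 69 - 79 = 1296 - 148 ≡ 69; y = λ·(69 - 69) - 9 ≡ 74. → (69, 74)
double: tangent at (69, 74): λ = (3·69² + 60)/(2·74) ≡ 67/65. 65⁻¹ ≡ 23 (mod 83) since 65·23 = 1495 ≡ 1, so λ ≡ 67·23 ≡ 47.
  x = λ² - 69 - 69 = 2209 - 138 ≡ 79; y = λ·(69 - 79) - 74 ≡ 37. → (79, 37)
double: tangent at (79, 37): λ = (3·79² + 60)/(2·37) ≡ 25/74. 74⁻¹ ≡ 46 (mod 83) since 74·46 = 3404 ≡ 1, so λ ≡ 25·46 ≡ 71.
  x = λ² - 79 - 79 = 5041 - 158 ≡ 69; y = λ·(79 - 69) - 37 ≡ 9. → (69, 9)

(69, 9)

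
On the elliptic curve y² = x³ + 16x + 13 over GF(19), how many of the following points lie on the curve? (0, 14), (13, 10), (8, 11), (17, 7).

3

(0, 14): 14² ≡ 6, rhs ≡ 13 → off.
(13, 10): 10² ≡ 5, rhs ≡ 5 → on.
(8, 11): 11² ≡ 7, rhs ≡ 7 → on.
(17, 7): 7² ≡ 11, rhs ≡ 11 → on.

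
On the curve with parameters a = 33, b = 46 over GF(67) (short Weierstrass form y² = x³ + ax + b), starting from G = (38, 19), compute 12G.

(10, 61)

Double-and-add on 12 = (1100)₂. Start with G = (38, 19) for the leading 1-bit.
double: tangent at (38, 19): λ = (3·38² + 33)/(2·19) ≡ 10/38. 38⁻¹ ≡ 30 (mod 67), so λ ≡ 10·30 ≡ 32.
  x = λ² - 38 - 38 = 1024 - 76 ≡ 10; y = λ·(38 - 10) - 19 ≡ 6. → (10, 6)
add G: (10, 6) + (38, 19). λ = (19 - 6)/(38 - 10) ≡ 13/28 mod 67. 28⁻¹ ≡ 12 (mod 67), so λ ≡ 22.
  x = λ² - 10 - 38 = 484 - 48 ≡ 34; y = λ·(10 - 34) - 6 ≡ 2. → (34, 2)
double: tangent at (34, 2): λ = (3·34² + 33)/(2·2) ≡ 17/4. 4⁻¹ ≡ 17 (mod 67), so λ ≡ 17·17 ≡ 21.
  x = λ² - 34 - 34 = 441 - 68 ≡ 38; y = λ·(34 - 38) - 2 ≡ 48. → (38, 48)
double: tangent at (38, 48): λ = (3·38² + 33)/(2·48) ≡ 10/29. 29⁻¹ ≡ 37 (mod 67), so λ ≡ 10·37 ≡ 35.
  x = λ² - 38 - 38 = 1225 - 76 ≡ 10; y = λ·(38 - 10) - 48 ≡ 61. → (10, 61)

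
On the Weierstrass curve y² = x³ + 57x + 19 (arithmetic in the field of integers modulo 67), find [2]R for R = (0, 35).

tangent at (0, 35): λ = (3·0² + 57)/(2·35) ≡ 57/3. 3⁻¹ ≡ 45 (mod 67) since 3·45 = 135 ≡ 1, so λ ≡ 57·45 ≡ 19.
  x = λ² - 0 - 0 = 361 - 0 ≡ 26; y = λ·(0 - 26) - 35 ≡ 7. → (26, 7)

(26, 7)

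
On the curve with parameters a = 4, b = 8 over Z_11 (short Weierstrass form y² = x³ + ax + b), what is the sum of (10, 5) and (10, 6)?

O

The two points share x = 10 and their y-coordinates satisfy 5 + 6 ≡ 0 (mod 11), so they are inverses. Their sum is the point at infinity.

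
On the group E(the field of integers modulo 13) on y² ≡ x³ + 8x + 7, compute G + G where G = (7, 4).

(11, 3)

tangent at (7, 4): λ = (3·7² + 8)/(2·4) ≡ 12/8. 8⁻¹ ≡ 5 (mod 13), so λ ≡ 12·5 ≡ 8.
  x = λ² - 7 - 7 = 64 - 14 ≡ 11; y = λ·(7 - 11) - 4 ≡ 3. → (11, 3)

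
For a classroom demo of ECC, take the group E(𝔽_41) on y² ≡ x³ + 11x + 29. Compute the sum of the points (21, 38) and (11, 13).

(5, 2)

(21, 38) + (11, 13). λ = (13 - 38)/(11 - 21) ≡ 16/31 mod 41. 31⁻¹ ≡ 4 (mod 41), so λ ≡ 23.
  x = λ² - 21 - 11 = 529 - 32 ≡ 5; y = λ·(21 - 5) - 38 ≡ 2. → (5, 2)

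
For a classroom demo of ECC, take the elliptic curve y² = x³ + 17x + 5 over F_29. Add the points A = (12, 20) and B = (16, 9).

(14, 0)

(12, 20) + (16, 9). λ = (9 - 20)/(16 - 12) ≡ 18/4 mod 29. 4⁻¹ ≡ 22 (mod 29), so λ ≡ 19.
  x = λ² - 12 - 16 = 361 - 28 ≡ 14; y = λ·(12 - 14) - 20 ≡ 0. → (14, 0)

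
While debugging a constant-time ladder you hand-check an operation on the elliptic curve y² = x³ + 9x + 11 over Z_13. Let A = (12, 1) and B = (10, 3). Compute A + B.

(5, 5)

(12, 1) + (10, 3). λ = (3 - 1)/(10 - 12) ≡ 2/11 mod 13. 11⁻¹ ≡ 6 (mod 13) since 11·6 = 66 ≡ 1, so λ ≡ 12.
  x = λ² - 12 - 10 = 144 - 22 ≡ 5; y = λ·(12 - 5) - 1 ≡ 5. → (5, 5)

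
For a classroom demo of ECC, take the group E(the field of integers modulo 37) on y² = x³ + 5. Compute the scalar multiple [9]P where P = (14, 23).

(28, 33)

Repeated addition: build up to 9P.
2P: tangent at (14, 23): λ = (3·14² + 0)/(2·23) ≡ 33/9. 9⁻¹ ≡ 33 (mod 37), so λ ≡ 33·33 ≡ 16.
  x = λ² - 14 - 14 = 256 - 28 ≡ 6; y = λ·(14 - 6) - 23 ≡ 31. → (6, 31)
3P: (6, 31) + (14, 23). λ = (23 - 31)/(14 - 6) ≡ 29/8 mod 37. 8⁻¹ ≡ 14 (mod 37), so λ ≡ 36.
  x = λ² - 6 - 14 = 1296 - 20 ≡ 18; y = λ·(6 - 18) - 31 ≡ 18. → (18, 18)
4P: (18, 18) + (14, 23). λ = (23 - 18)/(14 - 18) ≡ 5/33 mod 37. 33⁻¹ ≡ 9 (mod 37) since 33·9 = 297 ≡ 1, so λ ≡ 8.
  x = λ² - 18 - 14 = 64 - 32 ≡ 32; y = λ·(18 - 32) - 18 ≡ 18. → (32, 18)
5P: (32, 18) + (14, 23). λ = (23 - 18)/(14 - 32) ≡ 5/19 mod 37. 19⁻¹ ≡ 2 (mod 37) since 19·2 = 38 ≡ 1, so λ ≡ 10.
  x = λ² - 32 - 14 = 100 - 46 ≡ 17; y = λ·(32 - 17) - 18 ≡ 21. → (17, 21)
6P: (17, 21) + (14, 23). λ = (23 - 21)/(14 - 17) ≡ 2/34 mod 37. 34⁻¹ ≡ 12 (mod 37), so λ ≡ 24.
  x = λ² - 17 - 14 = 576 - 31 ≡ 27; y = λ·(17 - 27) - 21 ≡ 35. → (27, 35)
7P: (27, 35) + (14, 23). λ = (23 - 35)/(14 - 27) ≡ 25/24 mod 37. 24⁻¹ ≡ 17 (mod 37) since 24·17 = 408 ≡ 1, so λ ≡ 18.
  x = λ² - 27 - 14 = 324 - 41 ≡ 24; y = λ·(27 - 24) - 35 ≡ 19. → (24, 19)
8P: (24, 19) + (14, 23). λ = (23 - 19)/(14 - 24) ≡ 4/27 mod 37. 27⁻¹ ≡ 11 (mod 37), so λ ≡ 7.
  x = λ² - 24 - 14 = 49 - 38 ≡ 11; y = λ·(24 - 11) - 19 ≡ 35. → (11, 35)
9P: (11, 35) + (14, 23). λ = (23 - 35)/(14 - 11) ≡ 25/3 mod 37. 3⁻¹ ≡ 25 (mod 37) since 3·25 = 75 ≡ 1, so λ ≡ 33.
  x = λ² - 11 - 14 = 1089 - 25 ≡ 28; y = λ·(11 - 28) - 35 ≡ 33. → (28, 33)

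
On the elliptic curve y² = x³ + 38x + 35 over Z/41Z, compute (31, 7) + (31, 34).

O

The two points share x = 31 and their y-coordinates satisfy 7 + 34 ≡ 0 (mod 41), so they are inverses. Their sum is O.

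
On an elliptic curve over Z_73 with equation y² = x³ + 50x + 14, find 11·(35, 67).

Write Q = (35, 67).
Double-and-add on 11 = (1011)₂. Start with Q = (35, 67) for the leading 1-bit.
double: tangent at (35, 67): λ = (3·35² + 50)/(2·67) ≡ 2/61. 61⁻¹ ≡ 6 (mod 73), so λ ≡ 2·6 ≡ 12.
  x = λ² - 35 - 35 = 144 - 70 ≡ 1; y = λ·(35 - 1) - 67 ≡ 49. → (1, 49)
double: tangent at (1, 49): λ = (3·1² + 50)/(2·49) ≡ 53/25. 25⁻¹ ≡ 38 (mod 73) since 25·38 = 950 ≡ 1, so λ ≡ 53·38 ≡ 43.
  x = λ² - 1 - 1 = 1849 - 2 ≡ 22; y = λ·(1 - 22) - 49 ≡ 70. → (22, 70)
add Q: (22, 70) + (35, 67). λ = (67 - 70)/(35 - 22) ≡ 70/13 mod 73. 13⁻¹ ≡ 45 (mod 73) since 13·45 = 585 ≡ 1, so λ ≡ 11.
  x = λ² - 22 - 35 = 121 - 57 ≡ 64; y = λ·(22 - 64) - 70 ≡ 52. → (64, 52)
double: tangent at (64, 52): λ = (3·64² + 50)/(2·52) ≡ 1/31. 31⁻¹ ≡ 33 (mod 73), so λ ≡ 1·33 ≡ 33.
  x = λ² - 64 - 64 = 1089 - 128 ≡ 12; y = λ·(64 - 12) - 52 ≡ 58. → (12, 58)
add Q: (12, 58) + (35, 67). λ = (67 - 58)/(35 - 12) ≡ 9/23 mod 73. 23⁻¹ ≡ 54 (mod 73), so λ ≡ 48.
  x = λ² - 12 - 35 = 2304 - 47 ≡ 67; y = λ·(12 - 67) - 58 ≡ 3. → (67, 3)

(67, 3)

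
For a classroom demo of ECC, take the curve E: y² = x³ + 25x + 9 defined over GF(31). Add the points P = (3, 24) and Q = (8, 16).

(30, 13)

(3, 24) + (8, 16). λ = (16 - 24)/(8 - 3) ≡ 23/5 mod 31. 5⁻¹ ≡ 25 (mod 31), so λ ≡ 17.
  x = λ² - 3 - 8 = 289 - 11 ≡ 30; y = λ·(3 - 30) - 24 ≡ 13. → (30, 13)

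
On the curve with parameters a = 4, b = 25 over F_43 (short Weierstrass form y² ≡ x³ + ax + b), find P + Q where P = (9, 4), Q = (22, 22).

(33, 19)

(9, 4) + (22, 22). λ = (22 - 4)/(22 - 9) ≡ 18/13 mod 43. 13⁻¹ ≡ 10 (mod 43), so λ ≡ 8.
  x = λ² - 9 - 22 = 64 - 31 ≡ 33; y = λ·(9 - 33) - 4 ≡ 19. → (33, 19)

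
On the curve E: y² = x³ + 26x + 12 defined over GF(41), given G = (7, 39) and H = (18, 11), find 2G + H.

First 2G:
Repeated addition: build up to 2G.
2G: tangent at (7, 39): λ = (3·7² + 26)/(2·39) ≡ 9/37. 37⁻¹ ≡ 10 (mod 41) since 37·10 = 370 ≡ 1, so λ ≡ 9·10 ≡ 8.
  x = λ² - 7 - 7 = 64 - 14 ≡ 9; y = λ·(7 - 9) - 39 ≡ 27. → (9, 27)
2G = (9, 27).
Finally 2G + H:
(9, 27) + (18, 11). λ = (11 - 27)/(18 - 9) ≡ 25/9 mod 41. 9⁻¹ ≡ 32 (mod 41) since 9·32 = 288 ≡ 1, so λ ≡ 21.
  x = λ² - 9 - 18 = 441 - 27 ≡ 4; y = λ·(9 - 4) - 27 ≡ 37. → (4, 37)

(4, 37)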